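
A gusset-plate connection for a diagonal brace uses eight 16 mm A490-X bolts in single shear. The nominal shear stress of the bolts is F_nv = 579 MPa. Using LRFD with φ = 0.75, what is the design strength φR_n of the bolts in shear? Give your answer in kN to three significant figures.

698 kN

A_b = π × 16² / 4 = 201.1 mm².
R_n = F_nv · A_b · n · n_s = 579 × 201.1 × 8 × 1 / 1000 = 931.3 kN.
Design strength φR_n = 0.75 × 931.3 = 698 kN.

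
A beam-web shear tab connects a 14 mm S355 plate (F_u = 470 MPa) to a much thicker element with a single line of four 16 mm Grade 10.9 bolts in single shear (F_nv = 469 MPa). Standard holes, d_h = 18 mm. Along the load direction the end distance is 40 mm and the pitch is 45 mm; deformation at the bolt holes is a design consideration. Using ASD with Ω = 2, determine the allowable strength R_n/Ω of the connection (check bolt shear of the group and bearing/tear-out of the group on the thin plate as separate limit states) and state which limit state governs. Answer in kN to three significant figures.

Bolt shear: A_b = π·16²/4 = 201.1 mm²; R_n = 469 × 201.1 × 4 × 1 / 1000 = 377.2 kN → 377.2 / 2 = 189 kN.
Bearing (1.2 l_c t F_u ≤ 2.4 d t F_u): upper limit = 2.4·16·14·470 / 1000 = 252.7 kN.
  Edge l_c = 40 − 18/2 = 31 → r_n = 244.8 kN; interior l_c = 45 − 18 = 27 → r_n = 213.2 kN.
  R_n,bearing = 1·244.8 + 3·213.2 = 884.4 kN → 884.4 / 2 = 442 kN.
Bolt shear governs: 189 kN.

189 kN (bolt shear governs)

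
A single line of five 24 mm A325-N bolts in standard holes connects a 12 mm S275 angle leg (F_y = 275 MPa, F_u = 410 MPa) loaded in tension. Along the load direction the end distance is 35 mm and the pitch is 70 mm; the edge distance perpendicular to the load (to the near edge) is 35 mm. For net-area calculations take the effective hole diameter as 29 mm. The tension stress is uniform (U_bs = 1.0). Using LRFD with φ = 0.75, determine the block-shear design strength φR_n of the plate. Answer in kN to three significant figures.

484 kN

Shear plane L_v = 35 + 4·70 = 315 mm; A_gv = 315 × 12 = 3780 mm².
A_nv = (315 − 4.5·29) × 12 = 2214 mm².
A_nt = (35 − 0.5·29) × 12 = 246 mm².
0.6 F_u A_nv = 544.6 kN; 0.6 F_y A_gv = 623.7 kN → shear rupture governs the shear term.
R_n = 544.6 + 1.0 × 410 × 246 / 1000 = 645.5 kN.
Design strength φR_n = 0.75 × 645.5 = 484 kN.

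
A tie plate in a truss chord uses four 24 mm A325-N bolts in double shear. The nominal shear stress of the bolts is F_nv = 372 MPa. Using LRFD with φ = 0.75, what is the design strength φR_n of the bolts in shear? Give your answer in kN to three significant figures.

1010 kN

A_b = π × 24² / 4 = 452.4 mm².
R_n = F_nv · A_b · n · n_s = 372 × 452.4 × 4 × 2 / 1000 = 1346 kN.
Design strength φR_n = 0.75 × 1346 = 1010 kN.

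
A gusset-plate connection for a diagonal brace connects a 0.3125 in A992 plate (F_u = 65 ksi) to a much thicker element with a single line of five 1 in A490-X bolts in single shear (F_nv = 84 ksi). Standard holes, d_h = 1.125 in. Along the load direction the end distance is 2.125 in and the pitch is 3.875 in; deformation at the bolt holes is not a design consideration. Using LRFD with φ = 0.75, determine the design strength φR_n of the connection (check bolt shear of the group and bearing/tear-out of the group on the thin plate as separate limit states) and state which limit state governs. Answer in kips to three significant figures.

219 kips (bearing governs)

Bolt shear: A_b = π·1²/4 = 0.7854 in²; R_n = 84 × 0.7854 × 5 × 1 = 329.9 kips → 0.75 × 329.9 = 247 kips.
Bearing (1.5 l_c t F_u ≤ 3.0 d t F_u): upper limit = 3.0·1·0.3125·65 = 60.94 kips.
  Edge l_c = 2.125 − 1.125/2 = 1.562 → r_n = 47.61 kips; interior l_c = 3.875 − 1.125 = 2.75 → r_n = 60.94 kips.
  R_n,bearing = 1·47.61 + 4·60.94 = 291.4 kips → 0.75 × 291.4 = 219 kips.
Bearing governs: 219 kips.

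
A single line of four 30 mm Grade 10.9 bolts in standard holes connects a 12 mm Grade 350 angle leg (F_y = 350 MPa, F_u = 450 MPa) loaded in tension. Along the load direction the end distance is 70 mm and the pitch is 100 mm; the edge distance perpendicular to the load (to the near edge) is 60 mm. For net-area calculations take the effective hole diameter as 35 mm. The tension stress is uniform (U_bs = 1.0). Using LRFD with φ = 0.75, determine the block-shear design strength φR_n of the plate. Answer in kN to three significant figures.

Shear plane L_v = 70 + 3·100 = 370 mm; A_gv = 370 × 12 = 4440 mm².
A_nv = (370 − 3.5·35) × 12 = 2970 mm².
A_nt = (60 − 0.5·35) × 12 = 510 mm².
0.6 F_u A_nv = 801.9 kN; 0.6 F_y A_gv = 932.4 kN → shear rupture governs the shear term.
R_n = 801.9 + 1.0 × 450 × 510 / 1000 = 1031 kN.
Design strength φR_n = 0.75 × 1031 = 774 kN.

774 kN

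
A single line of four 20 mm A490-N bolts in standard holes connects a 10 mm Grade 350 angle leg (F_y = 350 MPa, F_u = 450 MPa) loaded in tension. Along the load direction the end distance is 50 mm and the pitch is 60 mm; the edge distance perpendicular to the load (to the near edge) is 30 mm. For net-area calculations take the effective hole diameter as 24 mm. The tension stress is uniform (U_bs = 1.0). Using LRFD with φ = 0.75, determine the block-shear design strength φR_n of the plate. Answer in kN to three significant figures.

356 kN

Shear plane L_v = 50 + 3·60 = 230 mm; A_gv = 230 × 10 = 2300 mm².
A_nv = (230 − 3.5·24) × 10 = 1460 mm².
A_nt = (30 − 0.5·24) × 10 = 180 mm².
0.6 F_u A_nv = 394.2 kN; 0.6 F_y A_gv = 483 kN → shear rupture governs the shear term.
R_n = 394.2 + 1.0 × 450 × 180 / 1000 = 475.2 kN.
Design strength φR_n = 0.75 × 475.2 = 356 kN.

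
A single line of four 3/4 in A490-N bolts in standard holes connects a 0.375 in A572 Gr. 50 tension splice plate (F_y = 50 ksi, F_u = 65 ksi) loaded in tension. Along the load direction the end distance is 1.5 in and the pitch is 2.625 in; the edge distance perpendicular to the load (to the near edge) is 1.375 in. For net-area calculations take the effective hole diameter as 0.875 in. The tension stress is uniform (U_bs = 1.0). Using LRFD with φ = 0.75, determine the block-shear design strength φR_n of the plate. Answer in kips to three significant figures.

86.4 kips

Shear plane L_v = 1.5 + 3·2.625 = 9.375 in; A_gv = 9.375 × 0.375 = 3.516 in².
A_nv = (9.375 − 3.5·0.875) × 0.375 = 2.367 in².
A_nt = (1.375 − 0.5·0.875) × 0.375 = 0.3516 in².
0.6 F_u A_nv = 92.32 kips; 0.6 F_y A_gv = 105.5 kips → shear rupture governs the shear term.
R_n = 92.32 + 1.0 × 65 × 0.3516 = 115.2 kips.
Design strength φR_n = 0.75 × 115.2 = 86.4 kips.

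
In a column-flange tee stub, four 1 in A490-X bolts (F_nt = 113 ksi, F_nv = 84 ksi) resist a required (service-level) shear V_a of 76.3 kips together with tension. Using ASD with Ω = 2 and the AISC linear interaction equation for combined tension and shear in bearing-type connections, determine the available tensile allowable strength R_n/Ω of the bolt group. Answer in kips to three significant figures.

A_b = π·1²/4 = 0.7854 in²; f_rv = 76.3 / (4 × 0.7854) = 24.29 ksi.
F'_nt = 1.3 F_nt − (Ω F_nt / F_nv) f_rv = 1.3·113 − (2·113/84)·24.29 = 81.56 ksi, capped at F_nt → F'_nt = 81.56 ksi.
R_n = F'_nt · A_b · n = 81.56 × 0.7854 × 4 = 256.2 kips.
Allowable strength R_n/Ω = 256.2 / 2 = 128 kips.

128 kips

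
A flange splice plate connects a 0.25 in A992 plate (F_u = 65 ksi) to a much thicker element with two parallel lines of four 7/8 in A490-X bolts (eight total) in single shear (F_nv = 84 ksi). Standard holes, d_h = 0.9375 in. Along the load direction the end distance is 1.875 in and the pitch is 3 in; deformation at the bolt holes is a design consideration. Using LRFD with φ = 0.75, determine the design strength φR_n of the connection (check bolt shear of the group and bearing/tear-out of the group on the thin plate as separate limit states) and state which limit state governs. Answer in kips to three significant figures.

195 kips (bearing governs)

Bolt shear: A_b = π·0.875²/4 = 0.6013 in²; R_n = 84 × 0.6013 × 8 × 1 = 404.1 kips → 0.75 × 404.1 = 303 kips.
Bearing (1.2 l_c t F_u ≤ 2.4 d t F_u): upper limit = 2.4·0.875·0.25·65 = 34.12 kips.
  Edge l_c = 1.875 − 0.9375/2 = 1.406 → r_n = 27.42 kips; interior l_c = 3 − 0.9375 = 2.062 → r_n = 34.12 kips.
  R_n,bearing = 2·27.42 + 6·34.12 = 259.6 kips → 0.75 × 259.6 = 195 kips.
Bearing governs: 195 kips.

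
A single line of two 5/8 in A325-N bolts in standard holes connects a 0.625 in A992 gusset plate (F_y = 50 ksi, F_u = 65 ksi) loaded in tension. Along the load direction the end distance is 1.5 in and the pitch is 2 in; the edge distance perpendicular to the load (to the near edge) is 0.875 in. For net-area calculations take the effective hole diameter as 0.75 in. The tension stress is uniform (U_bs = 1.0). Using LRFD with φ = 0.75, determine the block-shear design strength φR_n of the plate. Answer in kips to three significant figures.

Shear plane L_v = 1.5 + 1·2 = 3.5 in; A_gv = 3.5 × 0.625 = 2.188 in².
A_nv = (3.5 − 1.5·0.75) × 0.625 = 1.484 in².
A_nt = (0.875 − 0.5·0.75) × 0.625 = 0.3125 in².
0.6 F_u A_nv = 57.89 kips; 0.6 F_y A_gv = 65.62 kips → shear rupture governs the shear term.
R_n = 57.89 + 1.0 × 65 × 0.3125 = 78.2 kips.
Design strength φR_n = 0.75 × 78.2 = 58.7 kips.

58.7 kips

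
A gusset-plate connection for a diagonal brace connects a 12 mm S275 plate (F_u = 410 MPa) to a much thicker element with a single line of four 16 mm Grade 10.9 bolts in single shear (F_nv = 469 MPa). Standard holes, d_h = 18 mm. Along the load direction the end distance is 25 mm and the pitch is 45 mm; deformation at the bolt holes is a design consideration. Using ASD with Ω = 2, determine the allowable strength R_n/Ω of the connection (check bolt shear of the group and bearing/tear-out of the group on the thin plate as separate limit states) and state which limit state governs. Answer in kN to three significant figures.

Bolt shear: A_b = π·16²/4 = 201.1 mm²; R_n = 469 × 201.1 × 4 × 1 / 1000 = 377.2 kN → 377.2 / 2 = 189 kN.
Bearing (1.2 l_c t F_u ≤ 2.4 d t F_u): upper limit = 2.4·16·12·410 / 1000 = 188.9 kN.
  Edge l_c = 25 − 18/2 = 16 → r_n = 94.46 kN; interior l_c = 45 − 18 = 27 → r_n = 159.4 kN.
  R_n,bearing = 1·94.46 + 3·159.4 = 572.7 kN → 572.7 / 2 = 286 kN.
Bolt shear governs: 189 kN.

189 kN (bolt shear governs)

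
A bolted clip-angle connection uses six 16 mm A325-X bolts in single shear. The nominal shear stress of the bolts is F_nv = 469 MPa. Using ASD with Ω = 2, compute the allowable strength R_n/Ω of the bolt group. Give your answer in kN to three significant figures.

A_b = π × 16² / 4 = 201.1 mm².
R_n = F_nv · A_b · n · n_s = 469 × 201.1 × 6 × 1 / 1000 = 565.8 kN.
Allowable strength R_n/Ω = 565.8 / 2 = 283 kN.

283 kN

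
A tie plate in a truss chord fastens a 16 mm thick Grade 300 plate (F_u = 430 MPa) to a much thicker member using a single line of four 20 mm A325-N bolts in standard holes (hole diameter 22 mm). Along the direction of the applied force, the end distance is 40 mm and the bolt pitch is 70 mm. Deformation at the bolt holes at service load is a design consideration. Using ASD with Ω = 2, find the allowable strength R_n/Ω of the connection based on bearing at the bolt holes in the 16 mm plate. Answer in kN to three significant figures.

Per bolt r_n = 1.2 l_c t F_u ≤ 2.4 d t F_u; upper limit = 2.4 × 20 × 16 × 430 / 1000 = 330.2 kN.
Edge bolt: l_c = 40 − 22/2 = 29 mm → 1.2 × 29 × 16 × 430 / 1000 = 239.4 → r_n = 239.4 kN.
Interior bolts: l_c = 70 − 22 = 48 mm → 1.2 × 48 × 16 × 430 / 1000 = 396.3 → r_n = 330.2 kN.
R_n = 1 × 239.4 + 3 × 330.2 = 1230 kN.
Allowable strength R_n/Ω = 1230 / 2 = 615 kN.

615 kN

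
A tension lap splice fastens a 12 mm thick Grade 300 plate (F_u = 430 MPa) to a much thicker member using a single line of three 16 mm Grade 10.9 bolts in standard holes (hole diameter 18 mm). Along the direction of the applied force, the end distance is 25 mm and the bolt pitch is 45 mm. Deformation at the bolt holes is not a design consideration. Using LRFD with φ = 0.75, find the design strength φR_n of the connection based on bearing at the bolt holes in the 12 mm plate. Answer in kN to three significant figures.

Per bolt r_n = 1.5 l_c t F_u ≤ 3.0 d t F_u; upper limit = 3.0 × 16 × 12 × 430 / 1000 = 247.7 kN.
Edge bolt: l_c = 25 − 18/2 = 16 mm → 1.5 × 16 × 12 × 430 / 1000 = 123.8 → r_n = 123.8 kN.
Interior bolts: l_c = 45 − 18 = 27 mm → 1.5 × 27 × 12 × 430 / 1000 = 209 → r_n = 209 kN.
R_n = 1 × 123.8 + 2 × 209 = 541.8 kN.
Design strength φR_n = 0.75 × 541.8 = 406 kN.

406 kN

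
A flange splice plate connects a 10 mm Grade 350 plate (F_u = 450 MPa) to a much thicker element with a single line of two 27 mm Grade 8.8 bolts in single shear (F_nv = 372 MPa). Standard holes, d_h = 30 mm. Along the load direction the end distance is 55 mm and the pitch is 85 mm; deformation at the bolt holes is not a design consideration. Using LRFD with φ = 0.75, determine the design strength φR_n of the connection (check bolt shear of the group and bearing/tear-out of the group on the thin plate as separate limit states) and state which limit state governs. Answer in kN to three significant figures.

Bolt shear: A_b = π·27²/4 = 572.6 mm²; R_n = 372 × 572.6 × 2 × 1 / 1000 = 426 kN → 0.75 × 426 = 319 kN.
Bearing (1.5 l_c t F_u ≤ 3.0 d t F_u): upper limit = 3.0·27·10·450 / 1000 = 364.5 kN.
  Edge l_c = 55 − 30/2 = 40 → r_n = 270 kN; interior l_c = 85 − 30 = 55 → r_n = 364.5 kN.
  R_n,bearing = 1·270 + 1·364.5 = 634.5 kN → 0.75 × 634.5 = 476 kN.
Bolt shear governs: 319 kN.

319 kN (bolt shear governs)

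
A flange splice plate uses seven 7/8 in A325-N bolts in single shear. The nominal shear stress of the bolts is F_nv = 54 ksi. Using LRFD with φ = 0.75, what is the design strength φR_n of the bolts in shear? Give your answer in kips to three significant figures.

170 kips

A_b = π × 0.875² / 4 = 0.6013 in².
R_n = F_nv · A_b · n · n_s = 54 × 0.6013 × 7 × 1 = 227.3 kips.
Design strength φR_n = 0.75 × 227.3 = 170 kips.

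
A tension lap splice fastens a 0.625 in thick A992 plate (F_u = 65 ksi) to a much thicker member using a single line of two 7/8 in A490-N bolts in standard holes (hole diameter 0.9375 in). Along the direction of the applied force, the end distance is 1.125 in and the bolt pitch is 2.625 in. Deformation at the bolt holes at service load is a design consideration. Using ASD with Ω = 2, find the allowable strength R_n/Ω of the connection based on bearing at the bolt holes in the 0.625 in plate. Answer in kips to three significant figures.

Per bolt r_n = 1.2 l_c t F_u ≤ 2.4 d t F_u; upper limit = 2.4 × 0.875 × 0.625 × 65 = 85.31 kips.
Edge bolt: l_c = 1.125 − 0.9375/2 = 0.6562 in → 1.2 × 0.6562 × 0.625 × 65 = 31.99 → r_n = 31.99 kips.
Interior bolts: l_c = 2.625 − 0.9375 = 1.688 in → 1.2 × 1.688 × 0.625 × 65 = 82.27 → r_n = 82.27 kips.
R_n = 1 × 31.99 + 1 × 82.27 = 114.3 kips.
Allowable strength R_n/Ω = 114.3 / 2 = 57.1 kips.

57.1 kips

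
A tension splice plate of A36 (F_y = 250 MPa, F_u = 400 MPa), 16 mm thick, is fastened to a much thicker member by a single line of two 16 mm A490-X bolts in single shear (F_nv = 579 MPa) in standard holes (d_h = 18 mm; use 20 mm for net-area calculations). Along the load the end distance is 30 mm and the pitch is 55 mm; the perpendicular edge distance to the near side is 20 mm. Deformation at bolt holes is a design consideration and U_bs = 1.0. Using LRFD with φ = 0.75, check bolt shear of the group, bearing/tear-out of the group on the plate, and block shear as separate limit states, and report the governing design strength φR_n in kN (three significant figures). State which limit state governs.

175 kN (bolt shear governs)

Bolt shear: A_b = π·16²/4 = 201.1 mm²; R_n = 579 × 201.1 × 2 × 1 / 1000 = 232.8 kN → 0.75 × 232.8 = 175 kN.
Bearing: edge l_c = 21, r_n = 161.3 kN; interior l_c = 37, r_n = 245.8 kN; R_n = 161.3 + 1·245.8 = 407 kN → 305 kN.
Block shear: A_gv = 1360, A_nv = 880, A_nt = 160 mm²; R_n = min(0.6F_uA_nv, 0.6F_yA_gv) + U_bs·F_u·A_nt = 268 kN → 201 kN.
Bolt shear governs: 175 kN.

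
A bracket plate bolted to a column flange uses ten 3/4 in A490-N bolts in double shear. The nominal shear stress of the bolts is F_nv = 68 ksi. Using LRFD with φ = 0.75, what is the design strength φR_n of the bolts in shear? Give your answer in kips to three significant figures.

A_b = π × 0.75² / 4 = 0.4418 in².
R_n = F_nv · A_b · n · n_s = 68 × 0.4418 × 10 × 2 = 600.8 kips.
Design strength φR_n = 0.75 × 600.8 = 451 kips.

451 kips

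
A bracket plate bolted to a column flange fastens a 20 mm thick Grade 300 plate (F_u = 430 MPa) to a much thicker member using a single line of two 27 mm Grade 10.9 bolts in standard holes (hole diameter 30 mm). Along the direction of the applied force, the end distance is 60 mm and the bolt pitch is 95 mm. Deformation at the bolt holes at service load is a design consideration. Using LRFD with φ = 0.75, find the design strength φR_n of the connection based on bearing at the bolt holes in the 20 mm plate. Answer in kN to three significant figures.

Per bolt r_n = 1.2 l_c t F_u ≤ 2.4 d t F_u; upper limit = 2.4 × 27 × 20 × 430 / 1000 = 557.3 kN.
Edge bolt: l_c = 60 − 30/2 = 45 mm → 1.2 × 45 × 20 × 430 / 1000 = 464.4 → r_n = 464.4 kN.
Interior bolts: l_c = 95 − 30 = 65 mm → 1.2 × 65 × 20 × 430 / 1000 = 670.8 → r_n = 557.3 kN.
R_n = 1 × 464.4 + 1 × 557.3 = 1022 kN.
Design strength φR_n = 0.75 × 1022 = 766 kN.

766 kN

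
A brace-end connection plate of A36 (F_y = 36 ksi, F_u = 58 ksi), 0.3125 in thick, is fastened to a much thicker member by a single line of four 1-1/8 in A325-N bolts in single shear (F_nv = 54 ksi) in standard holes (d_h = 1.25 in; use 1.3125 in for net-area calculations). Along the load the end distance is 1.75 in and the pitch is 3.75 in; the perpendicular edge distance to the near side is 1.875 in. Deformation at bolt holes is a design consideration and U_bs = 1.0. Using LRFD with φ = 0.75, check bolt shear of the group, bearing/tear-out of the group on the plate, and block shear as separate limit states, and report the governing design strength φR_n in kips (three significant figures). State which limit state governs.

82.4 kips (block shear governs)

Bolt shear: A_b = π·1.125²/4 = 0.994 in²; R_n = 54 × 0.994 × 4 × 1 = 214.7 kips → 0.75 × 214.7 = 161 kips.
Bearing: edge l_c = 1.125, r_n = 24.47 kips; interior l_c = 2.5, r_n = 48.94 kips; R_n = 24.47 + 3·48.94 = 171.3 kips → 128 kips.
Block shear: A_gv = 4.062, A_nv = 2.627, A_nt = 0.3809 in²; R_n = min(0.6F_uA_nv, 0.6F_yA_gv) + U_bs·F_u·A_nt = 109.8 kips → 82.4 kips.
Block shear governs: 82.4 kips.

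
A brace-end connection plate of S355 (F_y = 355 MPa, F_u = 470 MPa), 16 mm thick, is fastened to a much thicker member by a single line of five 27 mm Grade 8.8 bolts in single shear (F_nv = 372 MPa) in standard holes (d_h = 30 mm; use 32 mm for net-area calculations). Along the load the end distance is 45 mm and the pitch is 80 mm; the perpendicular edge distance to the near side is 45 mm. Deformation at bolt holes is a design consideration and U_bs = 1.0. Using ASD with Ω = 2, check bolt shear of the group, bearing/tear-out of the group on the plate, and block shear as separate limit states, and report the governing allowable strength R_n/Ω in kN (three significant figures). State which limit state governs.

Bolt shear: A_b = π·27²/4 = 572.6 mm²; R_n = 372 × 572.6 × 5 × 1 / 1000 = 1065 kN → 1065 / 2 = 532 kN.
Bearing: edge l_c = 30, r_n = 270.7 kN; interior l_c = 50, r_n = 451.2 kN; R_n = 270.7 + 4·451.2 = 2076 kN → 1040 kN.
Block shear: A_gv = 5840, A_nv = 3536, A_nt = 464 mm²; R_n = min(0.6F_uA_nv, 0.6F_yA_gv) + U_bs·F_u·A_nt = 1215 kN → 608 kN.
Bolt shear governs: 532 kN.

532 kN (bolt shear governs)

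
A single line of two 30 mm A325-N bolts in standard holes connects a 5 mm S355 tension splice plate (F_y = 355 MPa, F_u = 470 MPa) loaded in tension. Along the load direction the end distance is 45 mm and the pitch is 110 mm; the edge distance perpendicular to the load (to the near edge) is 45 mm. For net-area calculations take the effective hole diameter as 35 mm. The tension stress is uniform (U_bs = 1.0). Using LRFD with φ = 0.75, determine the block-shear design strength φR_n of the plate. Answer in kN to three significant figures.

157 kN

Shear plane L_v = 45 + 1·110 = 155 mm; A_gv = 155 × 5 = 775 mm².
A_nv = (155 − 1.5·35) × 5 = 512.5 mm².
A_nt = (45 − 0.5·35) × 5 = 137.5 mm².
0.6 F_u A_nv = 144.5 kN; 0.6 F_y A_gv = 165.1 kN → shear rupture governs the shear term.
R_n = 144.5 + 1.0 × 470 × 137.5 / 1000 = 209.2 kN.
Design strength φR_n = 0.75 × 209.2 = 157 kN.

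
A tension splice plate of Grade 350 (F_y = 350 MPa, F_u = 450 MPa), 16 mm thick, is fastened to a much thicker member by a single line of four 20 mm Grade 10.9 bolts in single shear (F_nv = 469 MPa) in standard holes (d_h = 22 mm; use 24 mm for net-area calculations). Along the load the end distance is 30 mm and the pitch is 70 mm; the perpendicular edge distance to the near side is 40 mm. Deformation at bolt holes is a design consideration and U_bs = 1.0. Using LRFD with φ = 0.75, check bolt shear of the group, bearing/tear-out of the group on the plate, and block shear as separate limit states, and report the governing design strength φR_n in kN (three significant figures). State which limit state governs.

Bolt shear: A_b = π·20²/4 = 314.2 mm²; R_n = 469 × 314.2 × 4 × 1 / 1000 = 589.4 kN → 0.75 × 589.4 = 442 kN.
Bearing: edge l_c = 19, r_n = 164.2 kN; interior l_c = 48, r_n = 345.6 kN; R_n = 164.2 + 3·345.6 = 1201 kN → 901 kN.
Block shear: A_gv = 3840, A_nv = 2496, A_nt = 448 mm²; R_n = min(0.6F_uA_nv, 0.6F_yA_gv) + U_bs·F_u·A_nt = 875.5 kN → 657 kN.
Bolt shear governs: 442 kN.

442 kN (bolt shear governs)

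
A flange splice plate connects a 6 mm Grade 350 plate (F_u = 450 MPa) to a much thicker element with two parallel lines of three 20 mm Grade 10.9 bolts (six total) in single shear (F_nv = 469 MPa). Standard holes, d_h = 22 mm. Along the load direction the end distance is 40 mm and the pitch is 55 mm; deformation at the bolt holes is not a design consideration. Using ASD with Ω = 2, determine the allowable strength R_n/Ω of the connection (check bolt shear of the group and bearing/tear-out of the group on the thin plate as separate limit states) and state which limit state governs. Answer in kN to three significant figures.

Bolt shear: A_b = π·20²/4 = 314.2 mm²; R_n = 469 × 314.2 × 6 × 1 / 1000 = 884 kN → 884 / 2 = 442 kN.
Bearing (1.5 l_c t F_u ≤ 3.0 d t F_u): upper limit = 3.0·20·6·450 / 1000 = 162 kN.
  Edge l_c = 40 − 22/2 = 29 → r_n = 117.5 kN; interior l_c = 55 − 22 = 33 → r_n = 133.7 kN.
  R_n,bearing = 2·117.5 + 4·133.7 = 769.5 kN → 769.5 / 2 = 385 kN.
Bearing governs: 385 kN.

385 kN (bearing governs)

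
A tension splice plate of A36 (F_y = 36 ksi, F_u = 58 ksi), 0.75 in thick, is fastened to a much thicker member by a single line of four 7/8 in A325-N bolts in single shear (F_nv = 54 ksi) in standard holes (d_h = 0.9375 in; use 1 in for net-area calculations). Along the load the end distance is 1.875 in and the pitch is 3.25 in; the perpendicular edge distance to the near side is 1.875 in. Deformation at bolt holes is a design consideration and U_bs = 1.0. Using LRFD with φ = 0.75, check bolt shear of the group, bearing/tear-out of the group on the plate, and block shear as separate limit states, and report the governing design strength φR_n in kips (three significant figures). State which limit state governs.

Bolt shear: A_b = π·0.875²/4 = 0.6013 in²; R_n = 54 × 0.6013 × 4 × 1 = 129.9 kips → 0.75 × 129.9 = 97.4 kips.
Bearing: edge l_c = 1.406, r_n = 73.41 kips; interior l_c = 2.312, r_n = 91.35 kips; R_n = 73.41 + 3·91.35 = 347.5 kips → 261 kips.
Block shear: A_gv = 8.719, A_nv = 6.094, A_nt = 1.031 in²; R_n = min(0.6F_uA_nv, 0.6F_yA_gv) + U_bs·F_u·A_nt = 248.1 kips → 186 kips.
Bolt shear governs: 97.4 kips.

97.4 kips (bolt shear governs)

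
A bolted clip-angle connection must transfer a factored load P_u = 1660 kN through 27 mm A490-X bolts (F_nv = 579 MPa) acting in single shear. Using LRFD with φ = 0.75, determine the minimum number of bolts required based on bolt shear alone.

A_b = π·27²/4 = 572.6 mm².
Per-bolt design strength φR_n = 0.75 × 579 × 572.6 × 1 / 1000 = 248.6 kN.
n ≥ 1660 / 248.6 = 6.677 → use 7 bolts.

7 bolts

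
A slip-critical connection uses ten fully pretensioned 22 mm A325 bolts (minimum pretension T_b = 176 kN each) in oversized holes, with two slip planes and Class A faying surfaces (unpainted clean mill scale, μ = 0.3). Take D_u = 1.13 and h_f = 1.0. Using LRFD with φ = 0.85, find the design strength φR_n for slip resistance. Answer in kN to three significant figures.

R_n = μ · D_u · h_f · T_b · n_s · n_b = 0.3 × 1.13 × 1.0 × 176 × 2 × 10 = 1193 kN.
Design strength φR_n = 0.85 × 1193 = 1010 kN.

1010 kN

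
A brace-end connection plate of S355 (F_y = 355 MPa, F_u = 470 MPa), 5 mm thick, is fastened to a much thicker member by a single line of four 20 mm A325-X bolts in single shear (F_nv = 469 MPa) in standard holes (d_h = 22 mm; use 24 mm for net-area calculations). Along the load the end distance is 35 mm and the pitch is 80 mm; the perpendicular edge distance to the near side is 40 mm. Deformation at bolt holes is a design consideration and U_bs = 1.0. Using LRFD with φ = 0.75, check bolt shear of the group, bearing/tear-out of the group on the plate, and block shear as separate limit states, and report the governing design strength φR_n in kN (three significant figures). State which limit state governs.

251 kN (block shear governs)

Bolt shear: A_b = π·20²/4 = 314.2 mm²; R_n = 469 × 314.2 × 4 × 1 / 1000 = 589.4 kN → 0.75 × 589.4 = 442 kN.
Bearing: edge l_c = 24, r_n = 67.68 kN; interior l_c = 58, r_n = 112.8 kN; R_n = 67.68 + 3·112.8 = 406.1 kN → 305 kN.
Block shear: A_gv = 1375, A_nv = 955, A_nt = 140 mm²; R_n = min(0.6F_uA_nv, 0.6F_yA_gv) + U_bs·F_u·A_nt = 335.1 kN → 251 kN.
Block shear governs: 251 kN.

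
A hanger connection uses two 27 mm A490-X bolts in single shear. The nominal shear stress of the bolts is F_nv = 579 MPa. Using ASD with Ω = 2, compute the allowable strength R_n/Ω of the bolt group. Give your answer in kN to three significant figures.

A_b = π × 27² / 4 = 572.6 mm².
R_n = F_nv · A_b · n · n_s = 579 × 572.6 × 2 × 1 / 1000 = 663 kN.
Allowable strength R_n/Ω = 663 / 2 = 332 kN.

332 kN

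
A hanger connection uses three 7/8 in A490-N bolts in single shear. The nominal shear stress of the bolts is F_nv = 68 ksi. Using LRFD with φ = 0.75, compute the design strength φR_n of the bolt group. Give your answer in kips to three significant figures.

92 kips

A_b = π × 0.875² / 4 = 0.6013 in².
R_n = F_nv · A_b · n · n_s = 68 × 0.6013 × 3 × 1 = 122.7 kips.
Design strength φR_n = 0.75 × 122.7 = 92 kips.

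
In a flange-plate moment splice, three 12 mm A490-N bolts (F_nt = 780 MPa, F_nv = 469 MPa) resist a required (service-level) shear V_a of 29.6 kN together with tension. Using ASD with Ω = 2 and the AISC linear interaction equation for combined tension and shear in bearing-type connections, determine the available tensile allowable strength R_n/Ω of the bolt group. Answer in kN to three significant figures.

123 kN

A_b = π·12²/4 = 113.1 mm²; f_rv = 29.6 × 1000 / (3 × 113.1) = 87.24 MPa.
F'_nt = 1.3 F_nt − (Ω F_nt / F_nv) f_rv = 1.3·780 − (2·780/469)·87.24 = 723.8 MPa, capped at F_nt → F'_nt = 723.8 MPa.
R_n = F'_nt · A_b · n = 723.8 × 113.1 × 3 / 1000 = 245.6 kN.
Allowable strength R_n/Ω = 245.6 / 2 = 123 kN.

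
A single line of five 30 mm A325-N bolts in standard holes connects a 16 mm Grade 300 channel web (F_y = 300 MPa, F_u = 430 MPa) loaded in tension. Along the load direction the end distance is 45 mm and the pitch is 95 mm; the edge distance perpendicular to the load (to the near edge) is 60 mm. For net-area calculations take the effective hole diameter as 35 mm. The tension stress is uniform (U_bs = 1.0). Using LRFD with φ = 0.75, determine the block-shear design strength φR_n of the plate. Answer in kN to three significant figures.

Shear plane L_v = 45 + 4·95 = 425 mm; A_gv = 425 × 16 = 6800 mm².
A_nv = (425 − 4.5·35) × 16 = 4280 mm².
A_nt = (60 − 0.5·35) × 16 = 680 mm².
0.6 F_u A_nv = 1104 kN; 0.6 F_y A_gv = 1224 kN → shear rupture governs the shear term.
R_n = 1104 + 1.0 × 430 × 680 / 1000 = 1397 kN.
Design strength φR_n = 0.75 × 1397 = 1050 kN.

1050 kN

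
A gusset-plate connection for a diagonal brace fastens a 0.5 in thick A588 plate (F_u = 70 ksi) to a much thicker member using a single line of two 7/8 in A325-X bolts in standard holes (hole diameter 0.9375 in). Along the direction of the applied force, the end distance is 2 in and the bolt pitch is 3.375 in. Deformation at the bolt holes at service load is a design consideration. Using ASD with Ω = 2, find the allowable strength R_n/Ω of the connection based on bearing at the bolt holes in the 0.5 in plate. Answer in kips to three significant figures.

Per bolt r_n = 1.2 l_c t F_u ≤ 2.4 d t F_u; upper limit = 2.4 × 0.875 × 0.5 × 70 = 73.5 kips.
Edge bolt: l_c = 2 − 0.9375/2 = 1.531 in → 1.2 × 1.531 × 0.5 × 70 = 64.31 → r_n = 64.31 kips.
Interior bolts: l_c = 3.375 − 0.9375 = 2.438 in → 1.2 × 2.438 × 0.5 × 70 = 102.4 → r_n = 73.5 kips.
R_n = 1 × 64.31 + 1 × 73.5 = 137.8 kips.
Allowable strength R_n/Ω = 137.8 / 2 = 68.9 kips.

68.9 kips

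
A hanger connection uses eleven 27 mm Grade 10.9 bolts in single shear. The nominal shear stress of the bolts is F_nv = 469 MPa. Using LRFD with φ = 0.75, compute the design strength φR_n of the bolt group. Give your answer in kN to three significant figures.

2220 kN

A_b = π × 27² / 4 = 572.6 mm².
R_n = F_nv · A_b · n · n_s = 469 × 572.6 × 11 × 1 / 1000 = 2954 kN.
Design strength φR_n = 0.75 × 2954 = 2220 kN.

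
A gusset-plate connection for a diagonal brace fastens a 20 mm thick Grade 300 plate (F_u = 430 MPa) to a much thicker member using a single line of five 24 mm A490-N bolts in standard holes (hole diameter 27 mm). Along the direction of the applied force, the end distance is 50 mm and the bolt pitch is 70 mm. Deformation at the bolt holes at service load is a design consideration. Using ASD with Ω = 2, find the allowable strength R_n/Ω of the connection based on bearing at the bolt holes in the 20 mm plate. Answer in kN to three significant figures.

1080 kN

Per bolt r_n = 1.2 l_c t F_u ≤ 2.4 d t F_u; upper limit = 2.4 × 24 × 20 × 430 / 1000 = 495.4 kN.
Edge bolt: l_c = 50 − 27/2 = 36.5 mm → 1.2 × 36.5 × 20 × 430 / 1000 = 376.7 → r_n = 376.7 kN.
Interior bolts: l_c = 70 − 27 = 43 mm → 1.2 × 43 × 20 × 430 / 1000 = 443.8 → r_n = 443.8 kN.
R_n = 1 × 376.7 + 4 × 443.8 = 2152 kN.
Allowable strength R_n/Ω = 2152 / 2 = 1080 kN.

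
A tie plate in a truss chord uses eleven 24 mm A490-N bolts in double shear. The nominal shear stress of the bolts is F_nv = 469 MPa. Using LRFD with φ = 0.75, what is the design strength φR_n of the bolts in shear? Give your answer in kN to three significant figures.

A_b = π × 24² / 4 = 452.4 mm².
R_n = F_nv · A_b · n · n_s = 469 × 452.4 × 11 × 2 / 1000 = 4668 kN.
Design strength φR_n = 0.75 × 4668 = 3500 kN.

3500 kN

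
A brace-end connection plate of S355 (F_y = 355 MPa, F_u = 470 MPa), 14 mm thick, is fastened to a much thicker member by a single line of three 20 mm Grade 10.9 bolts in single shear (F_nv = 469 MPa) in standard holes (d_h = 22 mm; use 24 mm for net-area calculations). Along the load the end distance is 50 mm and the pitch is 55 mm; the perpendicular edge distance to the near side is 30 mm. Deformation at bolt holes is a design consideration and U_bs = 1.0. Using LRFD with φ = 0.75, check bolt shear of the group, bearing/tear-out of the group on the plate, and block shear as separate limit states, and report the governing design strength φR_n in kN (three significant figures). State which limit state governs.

332 kN (bolt shear governs)

Bolt shear: A_b = π·20²/4 = 314.2 mm²; R_n = 469 × 314.2 × 3 × 1 / 1000 = 442 kN → 0.75 × 442 = 332 kN.
Bearing: edge l_c = 39, r_n = 307.9 kN; interior l_c = 33, r_n = 260.6 kN; R_n = 307.9 + 2·260.6 = 829.1 kN → 622 kN.
Block shear: A_gv = 2240, A_nv = 1400, A_nt = 252 mm²; R_n = min(0.6F_uA_nv, 0.6F_yA_gv) + U_bs·F_u·A_nt = 513.2 kN → 385 kN.
Bolt shear governs: 332 kN.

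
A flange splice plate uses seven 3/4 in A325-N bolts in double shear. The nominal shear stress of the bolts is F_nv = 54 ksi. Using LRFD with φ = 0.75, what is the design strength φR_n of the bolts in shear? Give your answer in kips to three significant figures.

250 kips

A_b = π × 0.75² / 4 = 0.4418 in².
R_n = F_nv · A_b · n · n_s = 54 × 0.4418 × 7 × 2 = 334 kips.
Design strength φR_n = 0.75 × 334 = 250 kips.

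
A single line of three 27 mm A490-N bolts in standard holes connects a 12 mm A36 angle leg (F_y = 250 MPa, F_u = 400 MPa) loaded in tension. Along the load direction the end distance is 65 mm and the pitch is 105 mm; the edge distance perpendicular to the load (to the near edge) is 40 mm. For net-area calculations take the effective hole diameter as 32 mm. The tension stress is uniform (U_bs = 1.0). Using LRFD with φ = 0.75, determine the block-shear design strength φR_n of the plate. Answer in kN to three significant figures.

Shear plane L_v = 65 + 2·105 = 275 mm; A_gv = 275 × 12 = 3300 mm².
A_nv = (275 − 2.5·32) × 12 = 2340 mm².
A_nt = (40 − 0.5·32) × 12 = 288 mm².
0.6 F_u A_nv = 561.6 kN; 0.6 F_y A_gv = 495 kN → shear yielding governs the shear term.
R_n = 495 + 1.0 × 400 × 288 / 1000 = 610.2 kN.
Design strength φR_n = 0.75 × 610.2 = 458 kN.

458 kN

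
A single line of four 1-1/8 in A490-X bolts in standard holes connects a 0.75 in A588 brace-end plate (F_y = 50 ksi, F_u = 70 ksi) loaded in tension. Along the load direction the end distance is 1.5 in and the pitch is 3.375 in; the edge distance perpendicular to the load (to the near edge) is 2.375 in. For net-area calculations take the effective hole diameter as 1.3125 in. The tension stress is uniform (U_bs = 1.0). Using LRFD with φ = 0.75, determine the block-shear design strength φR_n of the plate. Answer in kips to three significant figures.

Shear plane L_v = 1.5 + 3·3.375 = 11.62 in; A_gv = 11.62 × 0.75 = 8.719 in².
A_nv = (11.62 − 3.5·1.3125) × 0.75 = 5.273 in².
A_nt = (2.375 − 0.5·1.3125) × 0.75 = 1.289 in².
0.6 F_u A_nv = 221.5 kips; 0.6 F_y A_gv = 261.6 kips → shear rupture governs the shear term.
R_n = 221.5 + 1.0 × 70 × 1.289 = 311.7 kips.
Design strength φR_n = 0.75 × 311.7 = 234 kips.

234 kips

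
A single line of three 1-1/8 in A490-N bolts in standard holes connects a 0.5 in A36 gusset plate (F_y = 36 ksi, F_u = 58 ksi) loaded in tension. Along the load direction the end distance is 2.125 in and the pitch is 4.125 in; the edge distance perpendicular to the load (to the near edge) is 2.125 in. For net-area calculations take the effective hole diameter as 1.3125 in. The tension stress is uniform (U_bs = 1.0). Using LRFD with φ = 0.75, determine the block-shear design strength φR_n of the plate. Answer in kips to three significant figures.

116 kips

Shear plane L_v = 2.125 + 2·4.125 = 10.38 in; A_gv = 10.38 × 0.5 = 5.188 in².
A_nv = (10.38 − 2.5·1.3125) × 0.5 = 3.547 in².
A_nt = (2.125 − 0.5·1.3125) × 0.5 = 0.7344 in².
0.6 F_u A_nv = 123.4 kips; 0.6 F_y A_gv = 112 kips → shear yielding governs the shear term.
R_n = 112 + 1.0 × 58 × 0.7344 = 154.6 kips.
Design strength φR_n = 0.75 × 154.6 = 116 kips.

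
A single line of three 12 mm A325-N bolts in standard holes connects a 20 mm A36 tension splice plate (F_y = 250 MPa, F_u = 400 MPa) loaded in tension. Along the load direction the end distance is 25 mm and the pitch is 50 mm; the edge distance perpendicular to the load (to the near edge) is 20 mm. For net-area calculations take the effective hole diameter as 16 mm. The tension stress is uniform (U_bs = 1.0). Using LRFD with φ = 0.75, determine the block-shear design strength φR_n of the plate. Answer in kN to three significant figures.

Shear plane L_v = 25 + 2·50 = 125 mm; A_gv = 125 × 20 = 2500 mm².
A_nv = (125 − 2.5·16) × 20 = 1700 mm².
A_nt = (20 − 0.5·16) × 20 = 240 mm².
0.6 F_u A_nv = 408 kN; 0.6 F_y A_gv = 375 kN → shear yielding governs the shear term.
R_n = 375 + 1.0 × 400 × 240 / 1000 = 471 kN.
Design strength φR_n = 0.75 × 471 = 353 kN.

353 kN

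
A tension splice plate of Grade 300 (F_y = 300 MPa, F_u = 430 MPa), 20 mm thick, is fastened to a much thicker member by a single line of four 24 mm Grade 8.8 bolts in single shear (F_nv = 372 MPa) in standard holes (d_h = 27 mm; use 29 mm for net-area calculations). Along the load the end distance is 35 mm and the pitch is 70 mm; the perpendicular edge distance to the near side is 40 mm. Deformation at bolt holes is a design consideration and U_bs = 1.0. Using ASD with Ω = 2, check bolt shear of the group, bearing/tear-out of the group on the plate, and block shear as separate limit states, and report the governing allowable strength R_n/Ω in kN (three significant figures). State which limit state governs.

Bolt shear: A_b = π·24²/4 = 452.4 mm²; R_n = 372 × 452.4 × 4 × 1 / 1000 = 673.2 kN → 673.2 / 2 = 337 kN.
Bearing: edge l_c = 21.5, r_n = 221.9 kN; interior l_c = 43, r_n = 443.8 kN; R_n = 221.9 + 3·443.8 = 1553 kN → 777 kN.
Block shear: A_gv = 4900, A_nv = 2870, A_nt = 510 mm²; R_n = min(0.6F_uA_nv, 0.6F_yA_gv) + U_bs·F_u·A_nt = 959.8 kN → 480 kN.
Bolt shear governs: 337 kN.

337 kN (bolt shear governs)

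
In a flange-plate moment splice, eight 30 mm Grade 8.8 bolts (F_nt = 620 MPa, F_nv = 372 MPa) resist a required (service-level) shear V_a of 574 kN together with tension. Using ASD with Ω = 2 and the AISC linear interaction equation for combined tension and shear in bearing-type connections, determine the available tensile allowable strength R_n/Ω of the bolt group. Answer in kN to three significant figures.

A_b = π·30²/4 = 706.9 mm²; f_rv = 574 × 1000 / (8 × 706.9) = 101.5 MPa.
F'_nt = 1.3 F_nt − (Ω F_nt / F_nv) f_rv = 1.3·620 − (2·620/372)·101.5 = 467.6 MPa, capped at F_nt → F'_nt = 467.6 MPa.
R_n = F'_nt · A_b · n = 467.6 × 706.9 × 8 / 1000 = 2644 kN.
Allowable strength R_n/Ω = 2644 / 2 = 1320 kN.

1320 kN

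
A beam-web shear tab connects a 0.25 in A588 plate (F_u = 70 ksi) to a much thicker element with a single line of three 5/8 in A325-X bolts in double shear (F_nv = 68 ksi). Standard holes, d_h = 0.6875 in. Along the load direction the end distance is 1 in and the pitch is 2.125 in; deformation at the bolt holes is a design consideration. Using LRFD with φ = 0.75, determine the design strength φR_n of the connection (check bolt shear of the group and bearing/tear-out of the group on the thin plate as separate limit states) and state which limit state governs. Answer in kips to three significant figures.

Bolt shear: A_b = π·0.625²/4 = 0.3068 in²; R_n = 68 × 0.3068 × 3 × 2 = 125.2 kips → 0.75 × 125.2 = 93.9 kips.
Bearing (1.2 l_c t F_u ≤ 2.4 d t F_u): upper limit = 2.4·0.625·0.25·70 = 26.25 kips.
  Edge l_c = 1 − 0.6875/2 = 0.6562 → r_n = 13.78 kips; interior l_c = 2.125 − 0.6875 = 1.438 → r_n = 26.25 kips.
  R_n,bearing = 1·13.78 + 2·26.25 = 66.28 kips → 0.75 × 66.28 = 49.7 kips.
Bearing governs: 49.7 kips.

49.7 kips (bearing governs)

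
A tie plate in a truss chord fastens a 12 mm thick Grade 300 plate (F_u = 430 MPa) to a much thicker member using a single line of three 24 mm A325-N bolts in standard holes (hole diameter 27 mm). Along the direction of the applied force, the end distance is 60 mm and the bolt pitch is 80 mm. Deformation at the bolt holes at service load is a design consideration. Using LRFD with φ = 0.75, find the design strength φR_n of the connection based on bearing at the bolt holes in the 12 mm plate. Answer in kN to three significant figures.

662 kN

Per bolt r_n = 1.2 l_c t F_u ≤ 2.4 d t F_u; upper limit = 2.4 × 24 × 12 × 430 / 1000 = 297.2 kN.
Edge bolt: l_c = 60 − 27/2 = 46.5 mm → 1.2 × 46.5 × 12 × 430 / 1000 = 287.9 → r_n = 287.9 kN.
Interior bolts: l_c = 80 − 27 = 53 mm → 1.2 × 53 × 12 × 430 / 1000 = 328.2 → r_n = 297.2 kN.
R_n = 1 × 287.9 + 2 × 297.2 = 882.4 kN.
Design strength φR_n = 0.75 × 882.4 = 662 kN.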